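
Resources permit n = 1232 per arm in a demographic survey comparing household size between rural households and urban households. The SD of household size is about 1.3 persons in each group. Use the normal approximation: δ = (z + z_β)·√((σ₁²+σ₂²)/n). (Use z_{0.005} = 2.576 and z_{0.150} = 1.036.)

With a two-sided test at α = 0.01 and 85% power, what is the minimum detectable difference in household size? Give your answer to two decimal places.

δ = (z_{α/2} + z_β) · √((σ₁²+σ₂²)/n)
  = (2.576 + 1.036) · √(3.38/1232)
  = 3.612 · √0.00274
  = 3.612 · 0.0524
  = 0.1892

Minimum detectable difference ≈ 0.19 persons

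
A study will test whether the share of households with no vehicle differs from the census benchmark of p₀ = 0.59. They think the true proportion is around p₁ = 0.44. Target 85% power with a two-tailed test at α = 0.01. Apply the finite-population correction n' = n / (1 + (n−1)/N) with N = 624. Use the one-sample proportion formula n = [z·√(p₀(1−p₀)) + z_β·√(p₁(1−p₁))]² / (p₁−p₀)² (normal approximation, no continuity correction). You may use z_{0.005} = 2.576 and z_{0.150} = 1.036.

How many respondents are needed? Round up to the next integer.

n = [z_{α/2}·√(p₀q₀) + z_β·√(p₁q₁)]² / (p₁ − p₀)²
  = [2.576·√(0.59·0.41) + 1.036·√(0.44·0.56)]² / (-0.15)²
  = [2.576·0.4918 + 1.036·0.4964]² / 0.0225
  = [1.7812]² / 0.0225
  = 141.01
Finite-population correction (N = 624): 141.01 / (1 + (141.01 − 1)/624) = 115.17.
Round up → n = 116.

n = 116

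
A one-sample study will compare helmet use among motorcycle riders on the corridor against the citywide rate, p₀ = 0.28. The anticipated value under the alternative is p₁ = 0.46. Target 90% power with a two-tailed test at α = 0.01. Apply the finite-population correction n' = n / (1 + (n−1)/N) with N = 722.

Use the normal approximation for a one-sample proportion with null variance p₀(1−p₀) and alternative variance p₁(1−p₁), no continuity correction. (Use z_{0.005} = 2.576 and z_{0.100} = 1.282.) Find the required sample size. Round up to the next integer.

n = 88

n = [z_{α/2}·√(p₀q₀) + z_β·√(p₁q₁)]² / (p₁ − p₀)²
  = [2.576·√(0.28·0.72) + 1.282·√(0.46·0.54)]² / (0.18)²
  = [2.576·0.4490 + 1.282·0.4984]² / 0.0324
  = [1.7956]² / 0.0324
  = 99.51
Finite-population correction (N = 722): 99.51 / (1 + (99.51 − 1)/722) = 87.56.
Round up → n = 88.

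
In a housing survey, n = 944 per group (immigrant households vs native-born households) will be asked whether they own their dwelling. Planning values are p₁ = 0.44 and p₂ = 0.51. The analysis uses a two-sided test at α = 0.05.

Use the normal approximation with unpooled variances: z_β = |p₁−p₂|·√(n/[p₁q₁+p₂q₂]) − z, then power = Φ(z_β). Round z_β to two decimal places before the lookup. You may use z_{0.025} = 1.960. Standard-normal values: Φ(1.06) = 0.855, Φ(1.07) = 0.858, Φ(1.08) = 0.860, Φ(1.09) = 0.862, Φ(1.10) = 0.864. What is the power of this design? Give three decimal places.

z_β = |p₁−p₂|·√(n/[p₁q₁+p₂q₂]) − z_{α/2}
    = 0.07 · √(944/0.4963) − 1.960
    = 0.07 · 43.6128 − 1.960
    = 3.0529 − 1.960 = 1.0929 → 1.09
Power = Φ(1.09) = 0.862.

Power ≈ 0.862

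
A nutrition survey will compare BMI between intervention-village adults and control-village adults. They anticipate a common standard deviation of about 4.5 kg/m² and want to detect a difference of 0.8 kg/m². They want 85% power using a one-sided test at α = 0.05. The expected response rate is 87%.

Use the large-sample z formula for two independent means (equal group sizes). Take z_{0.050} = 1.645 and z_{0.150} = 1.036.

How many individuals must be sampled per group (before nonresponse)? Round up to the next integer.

n = (z_α + z_β)² · (σ₁² + σ₂²) / δ²
  = (1.645 + 1.036)² · (2·4.5² = 40.5) / 0.8²
  = 7.1878 · 40.5 / 0.64
  = 454.85
Adjust for 87% response: 454.85 / 0.87 = 522.82.
Round up → n = 523 per group.

n = 523 per group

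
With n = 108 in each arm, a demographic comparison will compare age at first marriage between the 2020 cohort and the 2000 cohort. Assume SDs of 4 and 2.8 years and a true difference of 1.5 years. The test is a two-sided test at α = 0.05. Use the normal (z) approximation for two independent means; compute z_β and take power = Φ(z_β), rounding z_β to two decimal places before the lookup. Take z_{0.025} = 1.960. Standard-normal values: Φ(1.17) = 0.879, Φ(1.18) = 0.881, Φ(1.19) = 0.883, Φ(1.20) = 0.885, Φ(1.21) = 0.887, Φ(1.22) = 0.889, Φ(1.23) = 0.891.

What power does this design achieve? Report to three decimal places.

Power ≈ 0.891

z_β = δ·√(n/(σ₁²+σ₂²)) − z_{α/2}
    = 1.5 · √(108/23.84) − 1.960
    = 1.5 · 2.12843 − 1.960
    = 3.1926 − 1.960 = 1.2326 → 1.23
Power = Φ(1.23) = 0.891.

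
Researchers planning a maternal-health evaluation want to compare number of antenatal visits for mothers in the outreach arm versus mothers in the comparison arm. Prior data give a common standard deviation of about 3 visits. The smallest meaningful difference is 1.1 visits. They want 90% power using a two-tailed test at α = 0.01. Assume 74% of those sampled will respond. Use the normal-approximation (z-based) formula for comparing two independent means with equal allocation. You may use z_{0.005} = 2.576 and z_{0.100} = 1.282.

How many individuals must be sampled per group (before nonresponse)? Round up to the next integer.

n = (z_{α/2} + z_β)² · (σ₁² + σ₂²) / δ²
  = (2.576 + 1.282)² · (2·3² = 18) / 1.1²
  = 14.8842 · 18 / 1.21
  = 221.42
Adjust for 74% response: 221.42 / 0.74 = 299.21.
Round up → n = 300 per group.

n = 300 per group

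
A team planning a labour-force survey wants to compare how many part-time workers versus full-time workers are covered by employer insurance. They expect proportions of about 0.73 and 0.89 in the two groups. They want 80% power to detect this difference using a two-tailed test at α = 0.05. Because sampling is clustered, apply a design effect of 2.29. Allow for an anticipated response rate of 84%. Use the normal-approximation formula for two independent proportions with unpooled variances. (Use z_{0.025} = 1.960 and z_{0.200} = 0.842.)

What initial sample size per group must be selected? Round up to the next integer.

n = (z_{α/2} + z_β)² · [p₁(1−p₁) + p₂(1−p₂)] / (p₁ − p₂)²
  = (1.960 + 0.842)² · (0.73·0.27 + 0.89·0.11) / (-0.16)²
  = (2.802)² · (0.1971 + 0.0979) / 0.0256
  = 7.8512 · 0.2950 / 0.0256
  = 90.47
Design effect: 2.29 × 90.47 = 207.18.
Adjust for 84% response: 207.18 / 0.84 = 246.65.
Round up → n = 247 per group.

n = 247 per group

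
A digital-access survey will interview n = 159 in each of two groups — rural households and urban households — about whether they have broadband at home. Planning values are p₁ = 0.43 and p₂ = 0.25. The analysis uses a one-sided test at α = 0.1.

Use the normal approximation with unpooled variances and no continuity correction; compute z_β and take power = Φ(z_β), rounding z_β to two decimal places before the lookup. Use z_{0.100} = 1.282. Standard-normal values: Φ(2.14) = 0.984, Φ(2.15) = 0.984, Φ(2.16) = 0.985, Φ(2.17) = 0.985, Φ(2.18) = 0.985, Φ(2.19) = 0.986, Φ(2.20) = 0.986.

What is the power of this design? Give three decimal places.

Power ≈ 0.985

z_β = |p₁−p₂|·√(n/[p₁q₁+p₂q₂]) − z_α
    = 0.18 · √(159/0.4326) − 1.282
    = 0.18 · 19.1715 − 1.282
    = 3.4509 − 1.282 = 2.1689 → 2.17
Power = Φ(2.17) = 0.985.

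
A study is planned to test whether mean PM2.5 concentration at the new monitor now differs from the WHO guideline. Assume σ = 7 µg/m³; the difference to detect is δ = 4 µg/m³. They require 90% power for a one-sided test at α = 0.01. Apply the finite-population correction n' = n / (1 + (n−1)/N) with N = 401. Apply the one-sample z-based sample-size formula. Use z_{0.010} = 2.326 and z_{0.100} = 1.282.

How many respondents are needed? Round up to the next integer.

n = (z_α + z_β)² · σ² / δ²
  = (2.326 + 1.282)² · 7² / 4²
  = 13.0177 · 49 / 16
  = 39.87
Finite-population correction (N = 401): 39.87 / (1 + (39.87 − 1)/401) = 36.34.
Round up → n = 37.

n = 37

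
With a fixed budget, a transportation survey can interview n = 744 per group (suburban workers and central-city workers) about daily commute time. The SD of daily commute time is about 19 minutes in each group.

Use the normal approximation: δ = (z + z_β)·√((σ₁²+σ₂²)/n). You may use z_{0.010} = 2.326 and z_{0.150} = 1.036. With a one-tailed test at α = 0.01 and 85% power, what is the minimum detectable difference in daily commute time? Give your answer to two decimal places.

Minimum detectable difference ≈ 3.31 minutes

δ = (z_α + z_β) · √((σ₁²+σ₂²)/n)
  = (2.326 + 1.036) · √(722/744)
  = 3.362 · √0.97043
  = 3.362 · 0.9851
  = 3.3119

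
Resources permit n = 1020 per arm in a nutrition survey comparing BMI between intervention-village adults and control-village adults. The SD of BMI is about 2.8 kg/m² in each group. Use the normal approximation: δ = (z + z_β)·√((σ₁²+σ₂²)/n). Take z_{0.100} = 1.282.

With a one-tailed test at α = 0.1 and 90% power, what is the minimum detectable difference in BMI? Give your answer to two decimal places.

δ = (z_α + z_β) · √((σ₁²+σ₂²)/n)
  = (1.282 + 1.282) · √(15.68/1020)
  = 2.564 · √0.01537
  = 2.564 · 0.1240
  = 0.3179

Minimum detectable difference ≈ 0.32 kg/m²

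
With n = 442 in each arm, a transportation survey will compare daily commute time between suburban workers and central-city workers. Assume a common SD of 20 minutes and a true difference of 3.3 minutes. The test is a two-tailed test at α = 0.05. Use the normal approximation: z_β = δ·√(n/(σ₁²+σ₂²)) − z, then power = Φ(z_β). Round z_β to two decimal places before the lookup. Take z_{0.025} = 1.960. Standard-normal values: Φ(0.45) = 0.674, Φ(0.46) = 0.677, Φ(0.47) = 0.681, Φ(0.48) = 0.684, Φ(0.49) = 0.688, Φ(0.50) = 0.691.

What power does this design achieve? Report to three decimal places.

z_β = δ·√(n/(σ₁²+σ₂²)) − z_{α/2}
    = 3.3 · √(442/800) − 1.960
    = 3.3 · 0.74330 − 1.960
    = 2.4529 − 1.960 = 0.4929 → 0.49
Power = Φ(0.49) = 0.688.

Power ≈ 0.688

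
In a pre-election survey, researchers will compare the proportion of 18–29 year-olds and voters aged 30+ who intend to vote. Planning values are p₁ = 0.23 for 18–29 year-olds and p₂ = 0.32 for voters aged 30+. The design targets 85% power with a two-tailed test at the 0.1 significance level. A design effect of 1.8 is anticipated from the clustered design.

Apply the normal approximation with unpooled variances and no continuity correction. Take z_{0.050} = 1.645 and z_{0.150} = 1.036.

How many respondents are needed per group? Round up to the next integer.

n = 631 per group

n = (z_{α/2} + z_β)² · [p₁(1−p₁) + p₂(1−p₂)] / (p₁ − p₂)²
  = (1.645 + 1.036)² · (0.23·0.77 + 0.32·0.68) / (-0.09)²
  = (2.681)² · (0.1771 + 0.2176) / 0.0081
  = 7.1878 · 0.3947 / 0.0081
  = 350.25
Design effect: 1.8 × 350.25 = 630.45.
Round up → n = 631 per group.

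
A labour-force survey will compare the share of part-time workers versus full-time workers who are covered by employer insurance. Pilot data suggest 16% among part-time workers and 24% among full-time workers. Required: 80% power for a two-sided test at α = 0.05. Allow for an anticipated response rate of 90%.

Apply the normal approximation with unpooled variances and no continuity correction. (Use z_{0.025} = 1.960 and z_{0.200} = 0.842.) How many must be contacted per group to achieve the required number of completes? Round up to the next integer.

n = (z_{α/2} + z_β)² · [p₁(1−p₁) + p₂(1−p₂)] / (p₁ − p₂)²
  = (1.960 + 0.842)² · (0.16·0.84 + 0.24·0.76) / (-0.08)²
  = (2.802)² · (0.1344 + 0.1824) / 0.0064
  = 7.8512 · 0.3168 / 0.0064
  = 388.63
Adjust for 90% response: 388.63 / 0.90 = 431.82.
Round up → n = 432 per group.

n = 432 per group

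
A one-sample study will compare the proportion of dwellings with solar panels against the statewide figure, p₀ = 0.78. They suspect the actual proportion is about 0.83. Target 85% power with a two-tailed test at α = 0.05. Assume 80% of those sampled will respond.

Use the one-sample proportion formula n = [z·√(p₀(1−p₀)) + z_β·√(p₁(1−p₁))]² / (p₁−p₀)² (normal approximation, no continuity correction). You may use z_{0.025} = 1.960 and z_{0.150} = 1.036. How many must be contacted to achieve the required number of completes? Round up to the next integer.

n = [z_{α/2}·√(p₀q₀) + z_β·√(p₁q₁)]² / (p₁ − p₀)²
  = [1.960·√(0.78·0.22) + 1.036·√(0.83·0.17)]² / (0.05)²
  = [1.960·0.4142 + 1.036·0.3756]² / 0.0025
  = [1.2011]² / 0.0025
  = 577.04
Adjust for 80% response: 577.04 / 0.80 = 721.29.
Round up → n = 722.

n = 722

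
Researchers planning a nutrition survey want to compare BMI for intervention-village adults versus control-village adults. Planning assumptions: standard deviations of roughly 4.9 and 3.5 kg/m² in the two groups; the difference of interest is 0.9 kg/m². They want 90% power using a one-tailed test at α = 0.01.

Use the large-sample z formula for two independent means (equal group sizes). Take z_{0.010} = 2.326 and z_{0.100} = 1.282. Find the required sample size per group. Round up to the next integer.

n = (z_α + z_β)² · (σ₁² + σ₂²) / δ²
  = (2.326 + 1.282)² · (4.9² + 3.5² = 36.26) / 0.9²
  = 13.0177 · 36.26 / 0.81
  = 582.74
Round up → n = 583 per group.

n = 583 per group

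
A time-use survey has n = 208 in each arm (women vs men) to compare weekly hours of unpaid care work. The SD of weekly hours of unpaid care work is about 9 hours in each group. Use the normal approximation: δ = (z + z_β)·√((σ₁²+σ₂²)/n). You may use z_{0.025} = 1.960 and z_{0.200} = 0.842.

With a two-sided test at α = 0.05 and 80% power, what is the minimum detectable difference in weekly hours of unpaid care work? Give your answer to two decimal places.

δ = (z_{α/2} + z_β) · √((σ₁²+σ₂²)/n)
  = (1.960 + 0.842) · √(162/208)
  = 2.802 · √0.77885
  = 2.802 · 0.8825
  = 2.4728

Minimum detectable difference ≈ 2.47 hours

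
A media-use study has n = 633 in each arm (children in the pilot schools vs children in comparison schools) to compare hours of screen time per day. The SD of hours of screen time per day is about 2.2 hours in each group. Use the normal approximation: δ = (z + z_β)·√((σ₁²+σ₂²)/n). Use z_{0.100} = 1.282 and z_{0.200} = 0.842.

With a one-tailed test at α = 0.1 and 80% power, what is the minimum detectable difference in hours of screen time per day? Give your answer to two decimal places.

δ = (z_α + z_β) · √((σ₁²+σ₂²)/n)
  = (1.282 + 0.842) · √(9.68/633)
  = 2.124 · √0.01529
  = 2.124 · 0.1237
  = 0.2627

Minimum detectable difference ≈ 0.26 hours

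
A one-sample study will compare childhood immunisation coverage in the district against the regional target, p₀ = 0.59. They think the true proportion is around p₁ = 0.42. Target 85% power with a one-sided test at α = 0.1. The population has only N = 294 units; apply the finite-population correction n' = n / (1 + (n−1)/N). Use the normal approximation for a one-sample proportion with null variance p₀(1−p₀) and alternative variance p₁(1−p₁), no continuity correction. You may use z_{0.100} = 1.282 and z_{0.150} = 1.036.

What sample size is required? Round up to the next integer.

n = 40

n = [z_α·√(p₀q₀) + z_β·√(p₁q₁)]² / (p₁ − p₀)²
  = [1.282·√(0.59·0.41) + 1.036·√(0.42·0.58)]² / (-0.17)²
  = [1.282·0.4918 + 1.036·0.4936]² / 0.0289
  = [1.1419]² / 0.0289
  = 45.12
Finite-population correction (N = 294): 45.12 / (1 + (45.12 − 1)/294) = 39.23.
Round up → n = 40.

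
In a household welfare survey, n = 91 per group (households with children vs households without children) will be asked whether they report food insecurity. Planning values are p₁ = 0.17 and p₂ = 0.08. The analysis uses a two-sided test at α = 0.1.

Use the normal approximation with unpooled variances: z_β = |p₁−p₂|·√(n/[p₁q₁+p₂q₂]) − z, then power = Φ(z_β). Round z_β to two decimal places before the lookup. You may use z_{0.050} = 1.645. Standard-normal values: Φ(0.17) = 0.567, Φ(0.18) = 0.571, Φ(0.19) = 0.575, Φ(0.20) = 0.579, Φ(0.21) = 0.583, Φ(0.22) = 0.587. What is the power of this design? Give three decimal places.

Power ≈ 0.583

z_β = |p₁−p₂|·√(n/[p₁q₁+p₂q₂]) − z_{α/2}
    = 0.09 · √(91/0.2147) − 1.645
    = 0.09 · 20.5876 − 1.645
    = 1.8529 − 1.645 = 0.2079 → 0.21
Power = Φ(0.21) = 0.583.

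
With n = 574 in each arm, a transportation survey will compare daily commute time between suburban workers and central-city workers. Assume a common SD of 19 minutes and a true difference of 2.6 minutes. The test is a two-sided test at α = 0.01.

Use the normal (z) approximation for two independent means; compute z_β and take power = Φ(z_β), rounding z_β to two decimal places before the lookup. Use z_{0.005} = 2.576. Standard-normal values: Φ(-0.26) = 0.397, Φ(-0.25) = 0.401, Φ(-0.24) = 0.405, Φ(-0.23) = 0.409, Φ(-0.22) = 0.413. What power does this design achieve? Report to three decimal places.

z_β = δ·√(n/(σ₁²+σ₂²)) − z_{α/2}
    = 2.6 · √(574/722) − 2.576
    = 2.6 · 0.89164 − 2.576
    = 2.3183 − 2.576 = -0.2577 → -0.26
Power = Φ(-0.26) = 0.397.

Power ≈ 0.397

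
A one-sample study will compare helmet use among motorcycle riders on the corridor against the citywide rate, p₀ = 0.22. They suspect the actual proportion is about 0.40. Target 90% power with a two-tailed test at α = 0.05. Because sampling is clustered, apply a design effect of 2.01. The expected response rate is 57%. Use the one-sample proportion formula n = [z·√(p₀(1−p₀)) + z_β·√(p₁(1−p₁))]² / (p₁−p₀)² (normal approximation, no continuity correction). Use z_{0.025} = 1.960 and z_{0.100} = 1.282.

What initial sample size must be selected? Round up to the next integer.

n = [z_{α/2}·√(p₀q₀) + z_β·√(p₁q₁)]² / (p₁ − p₀)²
  = [1.960·√(0.22·0.78) + 1.282·√(0.40·0.60)]² / (0.18)²
  = [1.960·0.4142 + 1.282·0.4899]² / 0.0324
  = [1.4400]² / 0.0324
  = 64.00
Design effect: 2.01 × 64.00 = 128.63.
Adjust for 57% response: 128.63 / 0.57 = 225.68.
Round up → n = 226.

n = 226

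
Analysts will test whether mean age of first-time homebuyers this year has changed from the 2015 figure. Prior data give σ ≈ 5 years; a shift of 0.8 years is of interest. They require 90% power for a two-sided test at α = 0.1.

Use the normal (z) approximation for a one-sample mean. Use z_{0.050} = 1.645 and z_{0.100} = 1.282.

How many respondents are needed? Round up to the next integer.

n = (z_{α/2} + z_β)² · σ² / δ²
  = (1.645 + 1.282)² · 5² / 0.8²
  = 8.5673 · 25 / 0.64
  = 334.66
Round up → n = 335.

n = 335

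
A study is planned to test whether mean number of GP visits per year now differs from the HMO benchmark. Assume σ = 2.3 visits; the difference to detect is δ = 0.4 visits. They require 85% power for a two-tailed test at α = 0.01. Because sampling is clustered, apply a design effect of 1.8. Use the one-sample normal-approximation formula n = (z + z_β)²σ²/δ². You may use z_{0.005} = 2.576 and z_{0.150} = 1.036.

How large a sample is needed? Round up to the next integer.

n = 777

n = (z_{α/2} + z_β)² · σ² / δ²
  = (2.576 + 1.036)² · 2.3² / 0.4²
  = 13.0465 · 5.29 / 0.16
  = 431.35
Design effect: 1.8 × 431.35 = 776.43.
Round up → n = 777.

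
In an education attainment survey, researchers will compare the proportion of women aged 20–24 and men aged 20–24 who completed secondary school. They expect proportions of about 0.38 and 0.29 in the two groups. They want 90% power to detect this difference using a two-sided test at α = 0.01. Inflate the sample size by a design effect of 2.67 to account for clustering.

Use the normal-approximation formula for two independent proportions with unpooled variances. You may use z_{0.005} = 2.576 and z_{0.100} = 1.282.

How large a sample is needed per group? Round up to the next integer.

n = 2167 per group

n = (z_{α/2} + z_β)² · [p₁(1−p₁) + p₂(1−p₂)] / (p₁ − p₂)²
  = (2.576 + 1.282)² · (0.38·0.62 + 0.29·0.71) / (0.09)²
  = (3.858)² · (0.2356 + 0.2059) / 0.0081
  = 14.8842 · 0.4415 / 0.0081
  = 811.28
Design effect: 2.67 × 811.28 = 2166.11.
Round up → n = 2167 per group.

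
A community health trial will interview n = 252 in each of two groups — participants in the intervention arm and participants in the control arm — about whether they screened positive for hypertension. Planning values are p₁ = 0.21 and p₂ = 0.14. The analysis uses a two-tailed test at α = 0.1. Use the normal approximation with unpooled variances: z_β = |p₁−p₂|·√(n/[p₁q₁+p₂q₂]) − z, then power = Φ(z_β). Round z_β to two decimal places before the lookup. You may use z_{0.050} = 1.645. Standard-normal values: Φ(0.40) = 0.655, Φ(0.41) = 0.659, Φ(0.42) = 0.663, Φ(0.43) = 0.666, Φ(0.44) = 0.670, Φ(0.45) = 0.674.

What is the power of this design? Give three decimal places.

Power ≈ 0.666

z_β = |p₁−p₂|·√(n/[p₁q₁+p₂q₂]) − z_{α/2}
    = 0.07 · √(252/0.2863) − 1.645
    = 0.07 · 29.6681 − 1.645
    = 2.0768 − 1.645 = 0.4318 → 0.43
Power = Φ(0.43) = 0.666.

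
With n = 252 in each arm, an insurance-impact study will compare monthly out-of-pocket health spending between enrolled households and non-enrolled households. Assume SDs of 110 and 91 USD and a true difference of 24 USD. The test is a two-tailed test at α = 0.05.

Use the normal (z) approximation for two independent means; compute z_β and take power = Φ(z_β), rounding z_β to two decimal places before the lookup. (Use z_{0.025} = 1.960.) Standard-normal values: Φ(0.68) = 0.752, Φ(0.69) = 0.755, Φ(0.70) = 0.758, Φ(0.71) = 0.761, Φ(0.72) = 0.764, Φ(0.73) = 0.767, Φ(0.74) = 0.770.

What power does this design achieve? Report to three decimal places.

Power ≈ 0.761

z_β = δ·√(n/(σ₁²+σ₂²)) − z_{α/2}
    = 24 · √(252/20381) − 1.960
    = 24 · 0.11120 − 1.960
    = 2.6687 − 1.960 = 0.7087 → 0.71
Power = Φ(0.71) = 0.761.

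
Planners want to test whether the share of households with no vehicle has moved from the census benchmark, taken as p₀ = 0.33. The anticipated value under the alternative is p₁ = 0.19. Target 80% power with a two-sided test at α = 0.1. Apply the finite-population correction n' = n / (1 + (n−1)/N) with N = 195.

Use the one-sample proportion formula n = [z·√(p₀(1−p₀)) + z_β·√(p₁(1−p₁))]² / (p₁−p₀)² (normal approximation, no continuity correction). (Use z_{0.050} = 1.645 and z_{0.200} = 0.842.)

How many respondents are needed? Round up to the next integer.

n = 48

n = [z_{α/2}·√(p₀q₀) + z_β·√(p₁q₁)]² / (p₁ − p₀)²
  = [1.645·√(0.33·0.67) + 0.842·√(0.19·0.81)]² / (-0.14)²
  = [1.645·0.4702 + 0.842·0.3923]² / 0.0196
  = [1.1038]² / 0.0196
  = 62.16
Finite-population correction (N = 195): 62.16 / (1 + (62.16 − 1)/195) = 47.32.
Round up → n = 48.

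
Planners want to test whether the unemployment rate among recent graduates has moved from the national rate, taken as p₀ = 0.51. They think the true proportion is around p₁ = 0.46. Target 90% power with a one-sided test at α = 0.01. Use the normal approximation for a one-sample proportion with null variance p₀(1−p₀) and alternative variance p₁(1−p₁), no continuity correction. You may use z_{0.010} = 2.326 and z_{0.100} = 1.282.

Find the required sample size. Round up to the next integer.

n = 1299

n = [z_α·√(p₀q₀) + z_β·√(p₁q₁)]² / (p₁ − p₀)²
  = [2.326·√(0.51·0.49) + 1.282·√(0.46·0.54)]² / (-0.05)²
  = [2.326·0.4999 + 1.282·0.4984]² / 0.0025
  = [1.8017]² / 0.0025
  = 1298.47
Round up → n = 1299.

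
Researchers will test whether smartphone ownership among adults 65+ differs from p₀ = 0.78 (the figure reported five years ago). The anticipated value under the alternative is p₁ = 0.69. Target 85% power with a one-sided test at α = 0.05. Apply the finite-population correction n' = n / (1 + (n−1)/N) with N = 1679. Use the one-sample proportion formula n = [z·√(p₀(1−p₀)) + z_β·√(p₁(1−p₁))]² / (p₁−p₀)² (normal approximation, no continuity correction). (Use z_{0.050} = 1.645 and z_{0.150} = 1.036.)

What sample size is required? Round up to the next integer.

n = 152

n = [z_α·√(p₀q₀) + z_β·√(p₁q₁)]² / (p₁ − p₀)²
  = [1.645·√(0.78·0.22) + 1.036·√(0.69·0.31)]² / (-0.09)²
  = [1.645·0.4142 + 1.036·0.4625]² / 0.0081
  = [1.1606]² / 0.0081
  = 166.29
Finite-population correction (N = 1679): 166.29 / (1 + (166.29 − 1)/1679) = 151.39.
Round up → n = 152.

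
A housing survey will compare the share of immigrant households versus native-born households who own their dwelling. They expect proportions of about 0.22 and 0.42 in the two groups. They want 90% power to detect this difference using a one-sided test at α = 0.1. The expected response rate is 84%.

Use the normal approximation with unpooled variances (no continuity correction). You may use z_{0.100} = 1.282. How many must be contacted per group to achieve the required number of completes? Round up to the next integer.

n = (z_α + z_β)² · [p₁(1−p₁) + p₂(1−p₂)] / (p₁ − p₂)²
  = (1.282 + 1.282)² · (0.22·0.78 + 0.42·0.58) / (-0.20)²
  = (2.564)² · (0.1716 + 0.2436) / 0.0400
  = 6.5741 · 0.4152 / 0.0400
  = 68.24
Adjust for 84% response: 68.24 / 0.84 = 81.24.
Round up → n = 82 per group.

n = 82 per group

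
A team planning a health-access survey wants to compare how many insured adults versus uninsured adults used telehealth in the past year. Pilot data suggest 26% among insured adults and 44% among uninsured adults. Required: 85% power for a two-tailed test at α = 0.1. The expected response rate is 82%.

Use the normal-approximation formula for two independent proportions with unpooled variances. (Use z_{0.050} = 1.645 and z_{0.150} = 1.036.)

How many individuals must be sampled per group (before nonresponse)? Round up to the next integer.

n = (z_{α/2} + z_β)² · [p₁(1−p₁) + p₂(1−p₂)] / (p₁ − p₂)²
  = (1.645 + 1.036)² · (0.26·0.74 + 0.44·0.56) / (-0.18)²
  = (2.681)² · (0.1924 + 0.2464) / 0.0324
  = 7.1878 · 0.4388 / 0.0324
  = 97.35
Adjust for 82% response: 97.35 / 0.82 = 118.71.
Round up → n = 119 per group.

n = 119 per group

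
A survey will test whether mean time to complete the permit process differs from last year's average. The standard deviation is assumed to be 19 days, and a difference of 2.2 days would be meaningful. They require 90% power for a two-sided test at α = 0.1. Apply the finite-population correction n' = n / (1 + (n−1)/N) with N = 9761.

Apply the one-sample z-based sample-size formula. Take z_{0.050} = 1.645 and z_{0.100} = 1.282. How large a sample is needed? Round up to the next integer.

n = 600

n = (z_{α/2} + z_β)² · σ² / δ²
  = (1.645 + 1.282)² · 19² / 2.2²
  = 8.5673 · 361 / 4.84
  = 639.01
Finite-population correction (N = 9761): 639.01 / (1 + (639.01 − 1)/9761) = 599.80.
Round up → n = 600.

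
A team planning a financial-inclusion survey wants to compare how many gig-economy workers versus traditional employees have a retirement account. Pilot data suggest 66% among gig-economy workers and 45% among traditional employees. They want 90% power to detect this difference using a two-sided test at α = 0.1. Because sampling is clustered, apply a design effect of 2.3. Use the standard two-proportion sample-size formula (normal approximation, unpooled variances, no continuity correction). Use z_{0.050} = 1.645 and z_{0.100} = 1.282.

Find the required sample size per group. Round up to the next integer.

n = 211 per group

n = (z_{α/2} + z_β)² · [p₁(1−p₁) + p₂(1−p₂)] / (p₁ − p₂)²
  = (1.645 + 1.282)² · (0.66·0.34 + 0.45·0.55) / (0.21)²
  = (2.927)² · (0.2244 + 0.2475) / 0.0441
  = 8.5673 · 0.4719 / 0.0441
  = 91.68
Design effect: 2.3 × 91.68 = 210.86.
Round up → n = 211 per group.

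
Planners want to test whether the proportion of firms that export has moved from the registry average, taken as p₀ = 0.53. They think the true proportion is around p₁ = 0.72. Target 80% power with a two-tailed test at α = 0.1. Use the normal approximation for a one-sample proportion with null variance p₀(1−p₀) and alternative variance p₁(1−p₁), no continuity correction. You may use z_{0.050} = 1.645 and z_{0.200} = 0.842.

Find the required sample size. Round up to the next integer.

n = [z_{α/2}·√(p₀q₀) + z_β·√(p₁q₁)]² / (p₁ − p₀)²
  = [1.645·√(0.53·0.47) + 0.842·√(0.72·0.28)]² / (0.19)²
  = [1.645·0.4991 + 0.842·0.4490]² / 0.0361
  = [1.1991]² / 0.0361
  = 39.83
Round up → n = 40.

n = 40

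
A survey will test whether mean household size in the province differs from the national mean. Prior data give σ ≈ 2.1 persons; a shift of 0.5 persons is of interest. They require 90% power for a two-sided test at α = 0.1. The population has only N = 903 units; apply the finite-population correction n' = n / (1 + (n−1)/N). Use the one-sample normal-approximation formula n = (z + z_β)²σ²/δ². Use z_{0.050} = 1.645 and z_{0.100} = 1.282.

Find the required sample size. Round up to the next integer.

n = 130

n = (z_{α/2} + z_β)² · σ² / δ²
  = (1.645 + 1.282)² · 2.1² / 0.5²
  = 8.5673 · 4.41 / 0.25
  = 151.13
Finite-population correction (N = 903): 151.13 / (1 + (151.13 − 1)/903) = 129.58.
Round up → n = 130.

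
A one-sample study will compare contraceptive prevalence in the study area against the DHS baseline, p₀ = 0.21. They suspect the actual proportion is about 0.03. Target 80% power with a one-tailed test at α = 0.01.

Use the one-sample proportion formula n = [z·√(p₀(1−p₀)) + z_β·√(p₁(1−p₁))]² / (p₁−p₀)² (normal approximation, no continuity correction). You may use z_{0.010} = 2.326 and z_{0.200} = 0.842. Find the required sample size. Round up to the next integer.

n = [z_α·√(p₀q₀) + z_β·√(p₁q₁)]² / (p₁ − p₀)²
  = [2.326·√(0.21·0.79) + 0.842·√(0.03·0.97)]² / (-0.18)²
  = [2.326·0.4073 + 0.842·0.1706]² / 0.0324
  = [1.0910]² / 0.0324
  = 36.74
Round up → n = 37.

n = 37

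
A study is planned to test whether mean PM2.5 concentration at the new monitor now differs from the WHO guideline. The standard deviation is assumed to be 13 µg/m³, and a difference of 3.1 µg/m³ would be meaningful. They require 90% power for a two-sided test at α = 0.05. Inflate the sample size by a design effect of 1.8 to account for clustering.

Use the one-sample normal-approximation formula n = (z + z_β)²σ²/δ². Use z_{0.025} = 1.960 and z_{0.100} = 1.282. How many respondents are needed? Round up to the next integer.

n = 333

n = (z_{α/2} + z_β)² · σ² / δ²
  = (1.960 + 1.282)² · 13² / 3.1²
  = 10.5106 · 169 / 9.61
  = 184.84
Design effect: 1.8 × 184.84 = 332.71.
Round up → n = 333.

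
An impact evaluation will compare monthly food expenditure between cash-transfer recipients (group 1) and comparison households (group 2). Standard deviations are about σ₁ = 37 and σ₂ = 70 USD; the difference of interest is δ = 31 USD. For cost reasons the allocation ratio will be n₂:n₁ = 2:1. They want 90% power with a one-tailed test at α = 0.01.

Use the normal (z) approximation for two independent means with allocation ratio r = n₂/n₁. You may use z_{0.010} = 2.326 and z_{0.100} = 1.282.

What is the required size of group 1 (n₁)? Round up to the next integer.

n₁ = (z_α + z_β)² · (σ₁² + σ₂²/r) / δ²
   = (2.326 + 1.282)² · (37² + 70²/2) / 31²
   = 13.0177 · (1369 + 2450) / 961
   = 13.0177 · 3819 / 961
   = 51.73
Round up → n₁ = 52; n₂ = r·n₁ = 2 × 52 = 104.

n₁ = 52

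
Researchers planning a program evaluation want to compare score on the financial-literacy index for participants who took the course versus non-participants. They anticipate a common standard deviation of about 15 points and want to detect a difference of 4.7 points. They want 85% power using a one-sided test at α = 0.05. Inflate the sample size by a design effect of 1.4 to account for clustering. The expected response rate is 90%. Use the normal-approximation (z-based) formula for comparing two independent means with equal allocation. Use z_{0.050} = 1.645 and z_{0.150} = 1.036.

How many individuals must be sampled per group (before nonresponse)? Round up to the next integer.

n = 228 per group

n = (z_α + z_β)² · (σ₁² + σ₂²) / δ²
  = (1.645 + 1.036)² · (2·15² = 450) / 4.7²
  = 7.1878 · 450 / 22.09
  = 146.42
Design effect: 1.4 × 146.42 = 204.99.
Adjust for 90% response: 204.99 / 0.90 = 227.77.
Round up → n = 228 per group.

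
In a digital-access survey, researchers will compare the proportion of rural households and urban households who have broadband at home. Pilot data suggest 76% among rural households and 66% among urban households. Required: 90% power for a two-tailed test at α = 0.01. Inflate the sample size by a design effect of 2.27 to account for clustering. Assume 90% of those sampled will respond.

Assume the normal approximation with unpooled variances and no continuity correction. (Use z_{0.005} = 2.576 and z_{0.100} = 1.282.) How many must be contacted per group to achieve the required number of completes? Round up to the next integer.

n = (z_{α/2} + z_β)² · [p₁(1−p₁) + p₂(1−p₂)] / (p₁ − p₂)²
  = (2.576 + 1.282)² · (0.76·0.24 + 0.66·0.34) / (0.10)²
  = (3.858)² · (0.1824 + 0.2244) / 0.0100
  = 14.8842 · 0.4068 / 0.0100
  = 605.49
Design effect: 2.27 × 605.49 = 1374.46.
Adjust for 90% response: 1374.46 / 0.90 = 1527.17.
Round up → n = 1528 per group.

n = 1528 per group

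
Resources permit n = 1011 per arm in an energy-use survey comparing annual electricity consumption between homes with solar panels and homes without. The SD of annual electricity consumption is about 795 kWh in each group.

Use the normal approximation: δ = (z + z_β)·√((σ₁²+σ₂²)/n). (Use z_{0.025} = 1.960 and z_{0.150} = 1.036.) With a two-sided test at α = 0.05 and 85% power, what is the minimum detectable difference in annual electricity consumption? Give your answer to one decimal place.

Minimum detectable difference ≈ 105.9 kWh

δ = (z_{α/2} + z_β) · √((σ₁²+σ₂²)/n)
  = (1.960 + 1.036) · √(1264050/1011)
  = 2.996 · √1250.3
  = 2.996 · 35.3595
  = 105.9372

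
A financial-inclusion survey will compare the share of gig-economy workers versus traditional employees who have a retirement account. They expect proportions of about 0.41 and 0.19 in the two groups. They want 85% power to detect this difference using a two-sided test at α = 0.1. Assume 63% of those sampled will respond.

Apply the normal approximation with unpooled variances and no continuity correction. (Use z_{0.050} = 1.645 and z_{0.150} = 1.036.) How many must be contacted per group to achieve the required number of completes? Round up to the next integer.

n = 94 per group

n = (z_{α/2} + z_β)² · [p₁(1−p₁) + p₂(1−p₂)] / (p₁ − p₂)²
  = (1.645 + 1.036)² · (0.41·0.59 + 0.19·0.81) / (0.22)²
  = (2.681)² · (0.2419 + 0.1539) / 0.0484
  = 7.1878 · 0.3958 / 0.0484
  = 58.78
Adjust for 63% response: 58.78 / 0.63 = 93.30.
Round up → n = 94 per group.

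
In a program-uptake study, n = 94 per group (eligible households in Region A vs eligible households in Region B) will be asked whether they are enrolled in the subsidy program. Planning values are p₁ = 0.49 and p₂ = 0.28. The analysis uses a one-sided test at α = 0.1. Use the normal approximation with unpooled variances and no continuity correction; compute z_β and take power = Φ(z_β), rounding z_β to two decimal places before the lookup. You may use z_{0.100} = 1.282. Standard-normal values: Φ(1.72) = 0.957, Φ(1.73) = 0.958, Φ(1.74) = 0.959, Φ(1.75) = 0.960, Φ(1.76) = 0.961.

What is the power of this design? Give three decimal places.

Power ≈ 0.960

z_β = |p₁−p₂|·√(n/[p₁q₁+p₂q₂]) − z_α
    = 0.21 · √(94/0.4515) − 1.282
    = 0.21 · 14.4290 − 1.282
    = 3.0301 − 1.282 = 1.7481 → 1.75
Power = Φ(1.75) = 0.960.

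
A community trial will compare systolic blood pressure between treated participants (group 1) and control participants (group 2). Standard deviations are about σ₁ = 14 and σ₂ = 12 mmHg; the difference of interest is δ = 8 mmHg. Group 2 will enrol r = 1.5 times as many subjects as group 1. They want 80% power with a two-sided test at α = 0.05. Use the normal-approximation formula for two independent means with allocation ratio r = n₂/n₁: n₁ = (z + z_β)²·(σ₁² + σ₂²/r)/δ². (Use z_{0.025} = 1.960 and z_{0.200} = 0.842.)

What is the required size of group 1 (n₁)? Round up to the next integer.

n₁ = (z_{α/2} + z_β)² · (σ₁² + σ₂²/r) / δ²
   = (1.960 + 0.842)² · (14² + 12²/1.5) / 8²
   = 7.8512 · (196 + 96) / 64
   = 7.8512 · 292 / 64
   = 35.82
Round up → n₁ = 36; n₂ = r·n₁ = 1.5 × 36 = 54.

n₁ = 36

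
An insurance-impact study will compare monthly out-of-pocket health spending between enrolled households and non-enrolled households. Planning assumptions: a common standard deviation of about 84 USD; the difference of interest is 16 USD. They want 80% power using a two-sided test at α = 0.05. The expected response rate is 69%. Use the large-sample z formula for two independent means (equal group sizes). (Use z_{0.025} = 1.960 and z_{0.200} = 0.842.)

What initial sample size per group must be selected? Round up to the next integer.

n = (z_{α/2} + z_β)² · (σ₁² + σ₂²) / δ²
  = (1.960 + 0.842)² · (2·84² = 14112) / 16²
  = 7.8512 · 14112 / 256
  = 432.80
Adjust for 69% response: 432.80 / 0.69 = 627.24.
Round up → n = 628 per group.

n = 628 per group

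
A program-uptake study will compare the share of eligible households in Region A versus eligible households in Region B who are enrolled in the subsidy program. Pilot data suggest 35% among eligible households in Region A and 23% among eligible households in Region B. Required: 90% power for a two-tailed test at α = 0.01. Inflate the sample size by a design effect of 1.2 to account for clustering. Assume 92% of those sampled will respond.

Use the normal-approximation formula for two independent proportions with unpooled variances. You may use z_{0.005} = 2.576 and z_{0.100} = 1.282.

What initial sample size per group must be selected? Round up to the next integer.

n = (z_{α/2} + z_β)² · [p₁(1−p₁) + p₂(1−p₂)] / (p₁ − p₂)²
  = (2.576 + 1.282)² · (0.35·0.65 + 0.23·0.77) / (0.12)²
  = (3.858)² · (0.2275 + 0.1771) / 0.0144
  = 14.8842 · 0.4046 / 0.0144
  = 418.20
Design effect: 1.2 × 418.20 = 501.84.
Adjust for 92% response: 501.84 / 0.92 = 545.48.
Round up → n = 546 per group.

n = 546 per group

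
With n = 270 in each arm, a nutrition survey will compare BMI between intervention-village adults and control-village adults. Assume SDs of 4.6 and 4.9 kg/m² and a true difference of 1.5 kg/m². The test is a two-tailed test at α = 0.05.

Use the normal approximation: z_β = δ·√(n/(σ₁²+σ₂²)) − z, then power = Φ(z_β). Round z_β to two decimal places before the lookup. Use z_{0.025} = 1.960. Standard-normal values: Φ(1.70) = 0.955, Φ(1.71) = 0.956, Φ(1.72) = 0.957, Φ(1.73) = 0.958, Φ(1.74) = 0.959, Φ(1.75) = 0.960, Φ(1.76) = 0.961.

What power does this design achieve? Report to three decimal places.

z_β = δ·√(n/(σ₁²+σ₂²)) − z_{α/2}
    = 1.5 · √(270/45.17) − 1.960
    = 1.5 · 2.44488 − 1.960
    = 3.6673 − 1.960 = 1.7073 → 1.71
Power = Φ(1.71) = 0.956.

Power ≈ 0.956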